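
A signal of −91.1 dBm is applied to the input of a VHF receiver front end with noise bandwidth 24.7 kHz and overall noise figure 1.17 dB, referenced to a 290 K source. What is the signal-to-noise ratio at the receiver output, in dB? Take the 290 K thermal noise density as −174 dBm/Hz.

Noise floor: N = −174 + 10 log₁₀(B) + NF
10 log₁₀(2.47×10⁴) = 43.93 dB
N = −174 + 43.93 + 1.17 = −128.90 dBm
SNR = P_sig − N = −91.1 − (−128.90) = 37.80 dB → 37.8 dB

37.8 dB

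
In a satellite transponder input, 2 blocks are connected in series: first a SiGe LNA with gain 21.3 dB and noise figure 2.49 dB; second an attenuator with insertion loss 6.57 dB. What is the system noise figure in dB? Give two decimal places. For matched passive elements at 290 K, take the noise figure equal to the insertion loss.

Convert to linear (a loss of L dB is a gain of −L dB): F_i = 10^(NF_i/10), G_i = 10^(G_i,dB/10)
  Stage 1: F_1 = 10^(2.49/10) = 1.774, G_1 = 10^(21.3/10) = 134.9
  Stage 2: F_2 = 10^(6.57/10) = 4.539, G_2 = 10^(−6.57/10) = 0.2203
Friis cascade:
  F = 1.774 + (4.539 − 1)/134.9 = 1.800
NF = 10 log₁₀(1.800) = 2.55 dB

2.55 dB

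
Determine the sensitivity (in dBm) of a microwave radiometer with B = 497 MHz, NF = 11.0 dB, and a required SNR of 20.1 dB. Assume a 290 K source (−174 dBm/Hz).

Sensitivity = −174 + 10 log₁₀(B) + NF + SNR_min
= −174 + 86.96 + 11.0 + 20.1
= −55.94 dBm → −55.9 dBm

−55.9 dBm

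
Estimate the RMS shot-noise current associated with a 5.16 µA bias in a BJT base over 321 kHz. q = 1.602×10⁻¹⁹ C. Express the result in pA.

728 pA

I_n = √(2qI·B)
2qI·B = 2 × 1.602×10⁻¹⁹ × 5.16×10⁻⁶ × 3.21×10⁵ = 5.31×10⁻¹⁹ A²
I_n = √(5.31×10⁻¹⁹) = 7.28×10⁻¹⁰ A = 728 pA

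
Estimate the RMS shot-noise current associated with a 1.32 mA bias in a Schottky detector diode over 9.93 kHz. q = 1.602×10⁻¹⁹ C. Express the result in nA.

I_n = √(2qI·B)
2qI·B = 2 × 1.602×10⁻¹⁹ × 1.32×10⁻³ × 9.93×10³ = 4.20×10⁻¹⁸ A²
I_n = √(4.20×10⁻¹⁸) = 2.05×10⁻⁹ A = 2.05 nA

2.05 nA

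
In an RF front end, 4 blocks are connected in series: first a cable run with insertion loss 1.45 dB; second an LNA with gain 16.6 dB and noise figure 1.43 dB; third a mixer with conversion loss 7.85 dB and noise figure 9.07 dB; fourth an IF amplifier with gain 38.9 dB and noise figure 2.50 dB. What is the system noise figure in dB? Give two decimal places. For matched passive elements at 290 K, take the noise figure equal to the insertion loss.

3.62 dB

Convert to linear (a loss of L dB is a gain of −L dB): F_i = 10^(NF_i/10), G_i = 10^(G_i,dB/10)
  Stage 1: F_1 = 10^(1.45/10) = 1.396, G_1 = 10^(−1.45/10) = 0.7161
  Stage 2: F_2 = 10^(1.43/10) = 1.390, G_2 = 10^(16.6/10) = 45.71
  Stage 3: F_3 = 10^(9.07/10) = 8.072, G_3 = 10^(−7.85/10) = 0.1641
  Stage 4: F_4 = 10^(2.50/10) = 1.778, G_4 = 10^(38.9/10) = 7762
Friis cascade:
  F = 1.396 + (1.390 − 1)/0.7161 + (8.072 − 1)/32.73 + (1.778 − 1)/5.370 = 2.302
NF = 10 log₁₀(2.302) = 3.62 dB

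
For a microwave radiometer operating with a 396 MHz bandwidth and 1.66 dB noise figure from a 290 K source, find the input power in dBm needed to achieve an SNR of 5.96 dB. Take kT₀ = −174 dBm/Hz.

Sensitivity = −174 + 10 log₁₀(B) + NF + SNR_min
= −174 + 85.98 + 1.66 + 5.96
= −80.40 dBm → −80.4 dBm

−80.4 dBm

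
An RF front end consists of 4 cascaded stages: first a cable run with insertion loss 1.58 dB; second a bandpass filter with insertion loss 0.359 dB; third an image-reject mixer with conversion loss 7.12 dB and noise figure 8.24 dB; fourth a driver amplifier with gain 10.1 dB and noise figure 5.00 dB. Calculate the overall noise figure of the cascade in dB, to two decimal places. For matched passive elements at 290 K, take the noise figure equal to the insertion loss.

14.45 dB

Convert to linear (a loss of L dB is a gain of −L dB): F_i = 10^(NF_i/10), G_i = 10^(G_i,dB/10)
  Stage 1: F_1 = 10^(1.58/10) = 1.439, G_1 = 10^(−1.58/10) = 0.6950
  Stage 2: F_2 = 10^(0.359/10) = 1.086, G_2 = 10^(−0.359/10) = 0.9207
  Stage 3: F_3 = 10^(8.24/10) = 6.668, G_3 = 10^(−7.12/10) = 0.1941
  Stage 4: F_4 = 10^(5.00/10) = 3.162, G_4 = 10^(10.1/10) = 10.23
Friis cascade:
  F = 1.439 + (1.086 − 1)/0.6950 + (6.668 − 1)/0.6399 + (3.162 − 1)/0.1242 = 27.83
NF = 10 log₁₀(27.83) = 14.45 dB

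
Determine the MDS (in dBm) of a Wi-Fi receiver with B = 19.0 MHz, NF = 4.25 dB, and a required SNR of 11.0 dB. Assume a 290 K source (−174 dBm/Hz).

−86.0 dBm

Sensitivity = −174 + 10 log₁₀(B) + NF + SNR_min
= −174 + 72.79 + 4.25 + 11.0
= −85.96 dBm → −86.0 dBm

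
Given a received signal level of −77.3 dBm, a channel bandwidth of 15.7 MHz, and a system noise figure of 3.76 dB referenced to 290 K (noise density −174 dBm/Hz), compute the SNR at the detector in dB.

21.0 dB

Noise floor: N = −174 + 10 log₁₀(B) + NF
10 log₁₀(1.57×10⁷) = 71.96 dB
N = −174 + 71.96 + 3.76 = −98.28 dBm
SNR = P_sig − N = −77.3 − (−98.28) = 20.98 dB → 21.0 dB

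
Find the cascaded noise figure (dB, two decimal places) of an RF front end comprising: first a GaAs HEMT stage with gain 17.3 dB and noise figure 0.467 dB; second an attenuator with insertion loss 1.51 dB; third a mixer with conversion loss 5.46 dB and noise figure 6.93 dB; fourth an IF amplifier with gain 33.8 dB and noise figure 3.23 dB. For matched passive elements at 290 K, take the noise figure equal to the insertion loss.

1.23 dB

Convert to linear (a loss of L dB is a gain of −L dB): F_i = 10^(NF_i/10), G_i = 10^(G_i,dB/10)
  Stage 1: F_1 = 10^(0.467/10) = 1.114, G_1 = 10^(17.3/10) = 53.70
  Stage 2: F_2 = 10^(1.51/10) = 1.416, G_2 = 10^(−1.51/10) = 0.7063
  Stage 3: F_3 = 10^(6.93/10) = 4.932, G_3 = 10^(−5.46/10) = 0.2844
  Stage 4: F_4 = 10^(3.23/10) = 2.104, G_4 = 10^(33.8/10) = 2399
Friis cascade:
  F = 1.114 + (1.416 − 1)/53.70 + (4.932 − 1)/37.93 + (2.104 − 1)/10.79 = 1.327
NF = 10 log₁₀(1.327) = 1.23 dB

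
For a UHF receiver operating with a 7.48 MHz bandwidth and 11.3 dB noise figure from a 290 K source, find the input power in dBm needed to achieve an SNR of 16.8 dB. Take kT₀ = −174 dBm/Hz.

−77.2 dBm

Sensitivity = −174 + 10 log₁₀(B) + NF + SNR_min
= −174 + 68.74 + 11.3 + 16.8
= −77.16 dBm → −77.2 dBm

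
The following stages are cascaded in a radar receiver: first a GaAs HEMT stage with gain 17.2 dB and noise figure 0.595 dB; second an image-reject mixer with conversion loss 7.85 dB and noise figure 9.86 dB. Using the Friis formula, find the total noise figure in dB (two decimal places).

Convert to linear (a loss of L dB is a gain of −L dB): F_i = 10^(NF_i/10), G_i = 10^(G_i,dB/10)
  Stage 1: F_1 = 10^(0.595/10) = 1.147, G_1 = 10^(17.2/10) = 52.48
  Stage 2: F_2 = 10^(9.86/10) = 9.683, G_2 = 10^(−7.85/10) = 0.1641
Friis cascade:
  F = 1.147 + (9.683 − 1)/52.48 = 1.312
NF = 10 log₁₀(1.312) = 1.18 dB

1.18 dB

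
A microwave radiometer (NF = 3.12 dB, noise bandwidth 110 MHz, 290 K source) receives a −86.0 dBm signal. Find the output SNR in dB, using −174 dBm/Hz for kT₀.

Noise floor: N = −174 + 10 log₁₀(B) + NF
10 log₁₀(1.10×10⁸) = 80.41 dB
N = −174 + 80.41 + 3.12 = −90.47 dBm
SNR = P_sig − N = −86.0 − (−90.47) = 4.47 dB → 4.5 dB

4.5 dB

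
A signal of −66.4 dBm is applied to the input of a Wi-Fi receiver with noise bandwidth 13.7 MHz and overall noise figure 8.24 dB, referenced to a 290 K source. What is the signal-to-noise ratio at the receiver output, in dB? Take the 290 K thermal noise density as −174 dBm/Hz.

Noise floor: N = −174 + 10 log₁₀(B) + NF
10 log₁₀(1.37×10⁷) = 71.37 dB
N = −174 + 71.37 + 8.24 = −94.39 dBm
SNR = P_sig − N = −66.4 − (−94.39) = 27.99 dB → 28.0 dB

28.0 dB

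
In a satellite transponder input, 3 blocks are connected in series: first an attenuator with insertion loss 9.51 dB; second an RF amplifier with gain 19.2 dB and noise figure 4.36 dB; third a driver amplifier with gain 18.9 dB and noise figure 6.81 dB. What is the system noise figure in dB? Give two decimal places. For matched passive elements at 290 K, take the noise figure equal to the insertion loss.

Convert to linear (a loss of L dB is a gain of −L dB): F_i = 10^(NF_i/10), G_i = 10^(G_i,dB/10)
  Stage 1: F_1 = 10^(9.51/10) = 8.933, G_1 = 10^(−9.51/10) = 0.1119
  Stage 2: F_2 = 10^(4.36/10) = 2.729, G_2 = 10^(19.2/10) = 83.18
  Stage 3: F_3 = 10^(6.81/10) = 4.797, G_3 = 10^(18.9/10) = 77.62
Friis cascade:
  F = 8.933 + (2.729 − 1)/0.1119 + (4.797 − 1)/9.311 = 24.79
NF = 10 log₁₀(24.79) = 13.94 dB

13.94 dB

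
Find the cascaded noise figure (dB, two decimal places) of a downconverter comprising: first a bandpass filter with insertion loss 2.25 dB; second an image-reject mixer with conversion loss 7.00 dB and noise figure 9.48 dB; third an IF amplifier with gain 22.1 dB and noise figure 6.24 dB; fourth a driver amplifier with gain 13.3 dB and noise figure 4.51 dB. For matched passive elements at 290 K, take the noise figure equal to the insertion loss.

16.23 dB

Convert to linear (a loss of L dB is a gain of −L dB): F_i = 10^(NF_i/10), G_i = 10^(G_i,dB/10)
  Stage 1: F_1 = 10^(2.25/10) = 1.679, G_1 = 10^(−2.25/10) = 0.5957
  Stage 2: F_2 = 10^(9.48/10) = 8.872, G_2 = 10^(−7.00/10) = 0.1995
  Stage 3: F_3 = 10^(6.24/10) = 4.207, G_3 = 10^(22.1/10) = 162.2
  Stage 4: F_4 = 10^(4.51/10) = 2.825, G_4 = 10^(13.3/10) = 21.38
Friis cascade:
  F = 1.679 + (8.872 − 1)/0.5957 + (4.207 − 1)/0.1189 + (2.825 − 1)/19.28 = 41.97
NF = 10 log₁₀(41.97) = 16.23 dB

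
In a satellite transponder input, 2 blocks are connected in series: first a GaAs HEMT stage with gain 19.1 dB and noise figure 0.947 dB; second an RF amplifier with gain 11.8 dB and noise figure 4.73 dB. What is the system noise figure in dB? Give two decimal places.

1.03 dB

Convert to linear (a loss of L dB is a gain of −L dB): F_i = 10^(NF_i/10), G_i = 10^(G_i,dB/10)
  Stage 1: F_1 = 10^(0.947/10) = 1.244, G_1 = 10^(19.1/10) = 81.28
  Stage 2: F_2 = 10^(4.73/10) = 2.972, G_2 = 10^(11.8/10) = 15.14
Friis cascade:
  F = 1.244 + (2.972 − 1)/81.28 = 1.268
NF = 10 log₁₀(1.268) = 1.03 dB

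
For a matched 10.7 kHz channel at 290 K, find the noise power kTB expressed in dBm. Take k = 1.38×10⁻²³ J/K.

−133.7 dBm

P_n = kTB = 1.38×10⁻²³ × 290 × 1.07×10⁴ = 4.28×10⁻¹⁷ W
In dBm: 10 log₁₀(4.28×10⁻¹⁷ / 10⁻³) = −133.7 dBm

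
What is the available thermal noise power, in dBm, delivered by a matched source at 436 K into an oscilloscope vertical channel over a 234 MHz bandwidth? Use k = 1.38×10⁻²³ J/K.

−88.5 dBm

P_n = kTB = 1.38×10⁻²³ × 436 × 2.34×10⁸ = 1.41×10⁻¹² W
In dBm: 10 log₁₀(1.41×10⁻¹² / 10⁻³) = −88.5 dBm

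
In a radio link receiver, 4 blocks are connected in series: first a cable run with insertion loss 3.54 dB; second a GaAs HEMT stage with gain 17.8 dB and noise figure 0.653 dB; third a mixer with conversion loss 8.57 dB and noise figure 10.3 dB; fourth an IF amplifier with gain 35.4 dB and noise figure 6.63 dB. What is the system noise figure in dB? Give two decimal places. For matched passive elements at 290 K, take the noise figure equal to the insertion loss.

Convert to linear (a loss of L dB is a gain of −L dB): F_i = 10^(NF_i/10), G_i = 10^(G_i,dB/10)
  Stage 1: F_1 = 10^(3.54/10) = 2.259, G_1 = 10^(−3.54/10) = 0.4426
  Stage 2: F_2 = 10^(0.653/10) = 1.162, G_2 = 10^(17.8/10) = 60.26
  Stage 3: F_3 = 10^(10.3/10) = 10.72, G_3 = 10^(−8.57/10) = 0.1390
  Stage 4: F_4 = 10^(6.63/10) = 4.603, G_4 = 10^(35.4/10) = 3467
Friis cascade:
  F = 2.259 + (1.162 − 1)/0.4426 + (10.72 − 1)/26.67 + (4.603 − 1)/3.707 = 3.962
NF = 10 log₁₀(3.962) = 5.98 dB

5.98 dB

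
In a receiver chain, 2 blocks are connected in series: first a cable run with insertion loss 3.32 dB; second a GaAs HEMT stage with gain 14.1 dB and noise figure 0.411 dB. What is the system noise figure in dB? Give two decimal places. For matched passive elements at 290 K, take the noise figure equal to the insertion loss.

3.73 dB

Convert to linear (a loss of L dB is a gain of −L dB): F_i = 10^(NF_i/10), G_i = 10^(G_i,dB/10)
  Stage 1: F_1 = 10^(3.32/10) = 2.148, G_1 = 10^(−3.32/10) = 0.4656
  Stage 2: F_2 = 10^(0.411/10) = 1.099, G_2 = 10^(14.1/10) = 25.70
Friis cascade:
  F = 2.148 + (1.099 − 1)/0.4656 = 2.361
NF = 10 log₁₀(2.361) = 3.73 dB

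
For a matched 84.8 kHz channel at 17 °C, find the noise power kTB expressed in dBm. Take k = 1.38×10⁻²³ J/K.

T = 17 °C + 273.15 = 290.15 K
P_n = kTB = 1.38×10⁻²³ × 290.15 × 8.48×10⁴ = 3.40×10⁻¹⁶ W
In dBm: 10 log₁₀(3.40×10⁻¹⁶ / 10⁻³) = −124.7 dBm

−124.7 dBm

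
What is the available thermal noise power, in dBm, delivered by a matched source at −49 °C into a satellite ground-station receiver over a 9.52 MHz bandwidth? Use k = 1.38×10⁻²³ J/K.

−105.3 dBm

T = −49 °C + 273.15 = 224.15 K
P_n = kTB = 1.38×10⁻²³ × 224.15 × 9.52×10⁶ = 2.94×10⁻¹⁴ W
In dBm: 10 log₁₀(2.94×10⁻¹⁴ / 10⁻³) = −105.3 dBm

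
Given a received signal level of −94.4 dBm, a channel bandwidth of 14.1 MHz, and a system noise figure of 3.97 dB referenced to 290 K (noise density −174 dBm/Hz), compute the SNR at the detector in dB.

4.1 dB

Noise floor: N = −174 + 10 log₁₀(B) + NF
10 log₁₀(1.41×10⁷) = 71.49 dB
N = −174 + 71.49 + 3.97 = −98.54 dBm
SNR = P_sig − N = −94.4 − (−98.54) = 4.14 dB → 4.1 dB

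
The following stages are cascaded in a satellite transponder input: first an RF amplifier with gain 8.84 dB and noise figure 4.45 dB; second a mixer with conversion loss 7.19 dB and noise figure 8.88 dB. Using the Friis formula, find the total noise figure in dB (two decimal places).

5.64 dB

Convert to linear (a loss of L dB is a gain of −L dB): F_i = 10^(NF_i/10), G_i = 10^(G_i,dB/10)
  Stage 1: F_1 = 10^(4.45/10) = 2.786, G_1 = 10^(8.84/10) = 7.656
  Stage 2: F_2 = 10^(8.88/10) = 7.727, G_2 = 10^(−7.19/10) = 0.1910
Friis cascade:
  F = 2.786 + (7.727 − 1)/7.656 = 3.665
NF = 10 log₁₀(3.665) = 5.64 dB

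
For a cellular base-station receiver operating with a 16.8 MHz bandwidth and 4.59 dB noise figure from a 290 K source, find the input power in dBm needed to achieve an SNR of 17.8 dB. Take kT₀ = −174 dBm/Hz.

−79.4 dBm

Sensitivity = −174 + 10 log₁₀(B) + NF + SNR_min
= −174 + 72.25 + 4.59 + 17.8
= −79.36 dBm → −79.4 dBm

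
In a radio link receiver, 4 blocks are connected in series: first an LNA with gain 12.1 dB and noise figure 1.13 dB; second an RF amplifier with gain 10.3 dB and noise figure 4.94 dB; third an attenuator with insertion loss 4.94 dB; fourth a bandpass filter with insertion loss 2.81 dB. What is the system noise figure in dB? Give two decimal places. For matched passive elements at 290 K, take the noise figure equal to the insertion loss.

Convert to linear (a loss of L dB is a gain of −L dB): F_i = 10^(NF_i/10), G_i = 10^(G_i,dB/10)
  Stage 1: F_1 = 10^(1.13/10) = 1.297, G_1 = 10^(12.1/10) = 16.22
  Stage 2: F_2 = 10^(4.94/10) = 3.119, G_2 = 10^(10.3/10) = 10.72
  Stage 3: F_3 = 10^(4.94/10) = 3.119, G_3 = 10^(−4.94/10) = 0.3206
  Stage 4: F_4 = 10^(2.81/10) = 1.910, G_4 = 10^(−2.81/10) = 0.5236
Friis cascade:
  F = 1.297 + (3.119 − 1)/16.22 + (3.119 − 1)/173.8 + (1.910 − 1)/55.72 = 1.456
NF = 10 log₁₀(1.456) = 1.63 dB

1.63 dB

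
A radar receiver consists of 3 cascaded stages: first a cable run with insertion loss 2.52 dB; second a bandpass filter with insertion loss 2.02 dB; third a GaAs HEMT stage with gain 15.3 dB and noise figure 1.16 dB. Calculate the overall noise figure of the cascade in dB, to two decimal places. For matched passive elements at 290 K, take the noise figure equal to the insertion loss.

5.70 dB

Convert to linear (a loss of L dB is a gain of −L dB): F_i = 10^(NF_i/10), G_i = 10^(G_i,dB/10)
  Stage 1: F_1 = 10^(2.52/10) = 1.786, G_1 = 10^(−2.52/10) = 0.5598
  Stage 2: F_2 = 10^(2.02/10) = 1.592, G_2 = 10^(−2.02/10) = 0.6281
  Stage 3: F_3 = 10^(1.16/10) = 1.306, G_3 = 10^(15.3/10) = 33.88
Friis cascade:
  F = 1.786 + (1.592 − 1)/0.5598 + (1.306 − 1)/0.3516 = 3.715
NF = 10 log₁₀(3.715) = 5.70 dB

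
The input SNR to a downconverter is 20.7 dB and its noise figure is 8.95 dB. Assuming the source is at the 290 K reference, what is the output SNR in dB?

11.75 dB

By definition F = SNR_in/SNR_out, so in dB: SNR_out = SNR_in − NF
SNR_out = 20.7 − 8.95 = 11.75 dB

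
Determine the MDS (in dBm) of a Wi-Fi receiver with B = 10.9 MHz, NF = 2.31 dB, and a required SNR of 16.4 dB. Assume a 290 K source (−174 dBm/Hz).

Sensitivity = −174 + 10 log₁₀(B) + NF + SNR_min
= −174 + 70.37 + 2.31 + 16.4
= −84.92 dBm → −84.9 dBm

−84.9 dBm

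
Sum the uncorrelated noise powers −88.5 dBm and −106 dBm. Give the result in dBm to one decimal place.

−88.4 dBm

Convert to linear, add, convert back:
P₁ = 1.41×10⁻¹² W, P₂ = 2.51×10⁻¹⁴ W
P_tot = 1.44×10⁻¹² W → 10 log₁₀(P_tot / 10⁻³) = −88.4 dBm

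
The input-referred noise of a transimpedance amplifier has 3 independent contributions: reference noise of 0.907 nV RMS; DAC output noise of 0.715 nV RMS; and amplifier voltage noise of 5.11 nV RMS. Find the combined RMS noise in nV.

5.24 nV

Uncorrelated sources add in power (mean-square): V_tot = √(ΣV_i²)
V_tot = √[(9.07×10⁻¹⁰)² + (7.15×10⁻¹⁰)² + (5.11×10⁻⁹)²] = 5.24×10⁻⁹ V = 5.24 nV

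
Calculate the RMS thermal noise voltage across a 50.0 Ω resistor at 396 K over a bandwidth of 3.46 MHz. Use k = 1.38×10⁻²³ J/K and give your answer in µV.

1.94 µV

V_n = √(4kTRB)
4kTRB = 4 × 1.38×10⁻²³ × 396 × 5.00×10¹ × 3.46×10⁶ = 3.78×10⁻¹² V²
V_n = √(3.78×10⁻¹²) = 1.94×10⁻⁶ V = 1.94 µV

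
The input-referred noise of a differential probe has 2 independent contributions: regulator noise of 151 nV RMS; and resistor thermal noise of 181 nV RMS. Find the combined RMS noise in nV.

236 nV

Uncorrelated sources add in power (mean-square): V_tot = √(ΣV_i²)
V_tot = √[(1.51×10⁻⁷)² + (1.81×10⁻⁷)²] = 2.36×10⁻⁷ V = 236 nV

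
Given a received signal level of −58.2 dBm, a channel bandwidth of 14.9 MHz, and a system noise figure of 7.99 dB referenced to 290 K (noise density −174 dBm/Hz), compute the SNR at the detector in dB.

Noise floor: N = −174 + 10 log₁₀(B) + NF
10 log₁₀(1.49×10⁷) = 71.73 dB
N = −174 + 71.73 + 7.99 = −94.28 dBm
SNR = P_sig − N = −58.2 − (−94.28) = 36.08 dB → 36.1 dB

36.1 dB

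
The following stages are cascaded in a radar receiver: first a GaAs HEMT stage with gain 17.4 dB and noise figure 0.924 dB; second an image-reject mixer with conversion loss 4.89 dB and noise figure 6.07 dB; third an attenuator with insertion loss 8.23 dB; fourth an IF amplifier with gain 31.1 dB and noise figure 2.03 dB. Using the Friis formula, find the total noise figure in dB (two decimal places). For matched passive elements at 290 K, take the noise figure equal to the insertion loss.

Convert to linear (a loss of L dB is a gain of −L dB): F_i = 10^(NF_i/10), G_i = 10^(G_i,dB/10)
  Stage 1: F_1 = 10^(0.924/10) = 1.237, G_1 = 10^(17.4/10) = 54.95
  Stage 2: F_2 = 10^(6.07/10) = 4.046, G_2 = 10^(−4.89/10) = 0.3243
  Stage 3: F_3 = 10^(8.23/10) = 6.653, G_3 = 10^(−8.23/10) = 0.1503
  Stage 4: F_4 = 10^(2.03/10) = 1.596, G_4 = 10^(31.1/10) = 1288
Friis cascade:
  F = 1.237 + (4.046 − 1)/54.95 + (6.653 − 1)/17.82 + (1.596 − 1)/2.679 = 1.832
NF = 10 log₁₀(1.832) = 2.63 dB

2.63 dB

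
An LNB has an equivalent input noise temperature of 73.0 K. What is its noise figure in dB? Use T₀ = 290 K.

0.975 dB

F = 1 + T_e/T₀ = 1 + 73.0/290 = 1.25172
NF = 10 log₁₀(1.25172) = 0.975 dB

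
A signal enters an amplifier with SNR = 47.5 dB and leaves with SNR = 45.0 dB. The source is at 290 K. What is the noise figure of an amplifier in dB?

NF (dB) = SNR_in(dB) − SNR_out(dB) when the source is at T₀
NF = 47.5 − 45.0 = 2.5 dB

2.5 dB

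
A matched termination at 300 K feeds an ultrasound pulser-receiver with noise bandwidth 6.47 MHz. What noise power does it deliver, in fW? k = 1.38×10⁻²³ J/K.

26.8 fW

P_n = kTB = 1.38×10⁻²³ × 300 × 6.47×10⁶ = 2.68×10⁻¹⁴ W = 26.8 fW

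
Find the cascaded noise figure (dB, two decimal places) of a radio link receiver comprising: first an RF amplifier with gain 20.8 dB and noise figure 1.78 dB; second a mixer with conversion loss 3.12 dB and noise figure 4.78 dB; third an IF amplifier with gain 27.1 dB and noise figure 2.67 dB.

Convert to linear (a loss of L dB is a gain of −L dB): F_i = 10^(NF_i/10), G_i = 10^(G_i,dB/10)
  Stage 1: F_1 = 10^(1.78/10) = 1.507, G_1 = 10^(20.8/10) = 120.2
  Stage 2: F_2 = 10^(4.78/10) = 3.006, G_2 = 10^(−3.12/10) = 0.4875
  Stage 3: F_3 = 10^(2.67/10) = 1.849, G_3 = 10^(27.1/10) = 512.9
Friis cascade:
  F = 1.507 + (3.006 − 1)/120.2 + (1.849 − 1)/58.61 = 1.538
NF = 10 log₁₀(1.538) = 1.87 dB

1.87 dB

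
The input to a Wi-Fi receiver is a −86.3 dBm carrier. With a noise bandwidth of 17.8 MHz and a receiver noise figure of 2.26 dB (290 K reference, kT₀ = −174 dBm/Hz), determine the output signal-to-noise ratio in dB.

Noise floor: N = −174 + 10 log₁₀(B) + NF
10 log₁₀(1.78×10⁷) = 72.5 dB
N = −174 + 72.5 + 2.26 = −99.24 dBm
SNR = P_sig − N = −86.3 − (−99.24) = 12.94 dB → 12.9 dB

12.9 dB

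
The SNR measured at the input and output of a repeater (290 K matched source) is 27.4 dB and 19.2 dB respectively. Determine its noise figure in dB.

NF (dB) = SNR_in(dB) − SNR_out(dB) when the source is at T₀
NF = 27.4 − 19.2 = 8.2 dB

8.2 dB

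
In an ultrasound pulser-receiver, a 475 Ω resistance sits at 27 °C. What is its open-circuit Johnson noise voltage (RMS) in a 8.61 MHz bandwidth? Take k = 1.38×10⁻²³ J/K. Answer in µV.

T = 27 °C + 273.15 = 300.15 K
V_n = √(4kTRB)
4kTRB = 4 × 1.38×10⁻²³ × 300.15 × 4.75×10² × 8.61×10⁶ = 6.78×10⁻¹¹ V²
V_n = √(6.78×10⁻¹¹) = 8.23×10⁻⁶ V = 8.23 µV

8.23 µV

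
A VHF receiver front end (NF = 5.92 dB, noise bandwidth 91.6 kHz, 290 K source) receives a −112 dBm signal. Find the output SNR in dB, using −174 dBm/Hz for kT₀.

Noise floor: N = −174 + 10 log₁₀(B) + NF
10 log₁₀(9.16×10⁴) = 49.62 dB
N = −174 + 49.62 + 5.92 = −118.46 dBm
SNR = P_sig − N = −112 − (−118.46) = 6.46 dB → 6.5 dB

6.5 dB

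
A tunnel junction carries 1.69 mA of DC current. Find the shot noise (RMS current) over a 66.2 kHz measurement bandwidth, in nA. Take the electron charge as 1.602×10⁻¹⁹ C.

5.99 nA

I_n = √(2qI·B)
2qI·B = 2 × 1.602×10⁻¹⁹ × 1.69×10⁻³ × 6.62×10⁴ = 3.58×10⁻¹⁷ A²
I_n = √(3.58×10⁻¹⁷) = 5.99×10⁻⁹ A = 5.99 nA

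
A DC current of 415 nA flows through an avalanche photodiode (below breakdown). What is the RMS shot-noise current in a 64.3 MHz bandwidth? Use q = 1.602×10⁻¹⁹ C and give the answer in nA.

2.92 nA

I_n = √(2qI·B)
2qI·B = 2 × 1.602×10⁻¹⁹ × 4.15×10⁻⁷ × 6.43×10⁷ = 8.55×10⁻¹⁸ A²
I_n = √(8.55×10⁻¹⁸) = 2.92×10⁻⁹ A = 2.92 nA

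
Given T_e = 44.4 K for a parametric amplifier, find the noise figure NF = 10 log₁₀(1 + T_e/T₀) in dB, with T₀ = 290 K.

F = 1 + T_e/T₀ = 1 + 44.4/290 = 1.1531
NF = 10 log₁₀(1.1531) = 0.619 dB

0.619 dB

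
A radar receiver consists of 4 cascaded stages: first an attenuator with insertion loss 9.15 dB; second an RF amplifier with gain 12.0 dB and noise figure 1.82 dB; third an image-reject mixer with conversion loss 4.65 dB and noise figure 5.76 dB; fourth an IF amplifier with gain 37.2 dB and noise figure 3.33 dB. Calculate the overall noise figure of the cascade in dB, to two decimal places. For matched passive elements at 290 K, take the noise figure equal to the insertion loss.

Convert to linear (a loss of L dB is a gain of −L dB): F_i = 10^(NF_i/10), G_i = 10^(G_i,dB/10)
  Stage 1: F_1 = 10^(9.15/10) = 8.222, G_1 = 10^(−9.15/10) = 0.1216
  Stage 2: F_2 = 10^(1.82/10) = 1.521, G_2 = 10^(12.0/10) = 15.85
  Stage 3: F_3 = 10^(5.76/10) = 3.767, G_3 = 10^(−4.65/10) = 0.3428
  Stage 4: F_4 = 10^(3.33/10) = 2.153, G_4 = 10^(37.2/10) = 5248
Friis cascade:
  F = 8.222 + (1.521 − 1)/0.1216 + (3.767 − 1)/1.928 + (2.153 − 1)/0.6607 = 15.68
NF = 10 log₁₀(15.68) = 11.95 dB

11.95 dB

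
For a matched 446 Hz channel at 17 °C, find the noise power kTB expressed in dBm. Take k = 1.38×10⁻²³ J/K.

T = 17 °C + 273.15 = 290.15 K
P_n = kTB = 1.38×10⁻²³ × 290.15 × 4.46×10² = 1.79×10⁻¹⁸ W
In dBm: 10 log₁₀(1.79×10⁻¹⁸ / 10⁻³) = −147.5 dBm

−147.5 dBm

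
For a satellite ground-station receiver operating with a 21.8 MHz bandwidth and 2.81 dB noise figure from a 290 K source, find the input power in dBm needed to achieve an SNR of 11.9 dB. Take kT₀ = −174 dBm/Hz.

−85.9 dBm

Sensitivity = −174 + 10 log₁₀(B) + NF + SNR_min
= −174 + 73.38 + 2.81 + 11.9
= −85.91 dBm → −85.9 dBm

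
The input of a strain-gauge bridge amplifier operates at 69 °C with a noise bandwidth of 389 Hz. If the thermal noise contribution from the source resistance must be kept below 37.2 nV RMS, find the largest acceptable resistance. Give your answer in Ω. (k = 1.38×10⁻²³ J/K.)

188 Ω

T = 69 °C + 273.15 = 342.15 K
Johnson–Nyquist: V_n = √(4kTRB) ⇒ R = V_n² / (4kTB)
4kTB = 4 × 1.38×10⁻²³ × 342.15 × 3.89×10² = 7.35×10⁻¹⁸
R = (3.72×10⁻⁸)² / 7.35×10⁻¹⁸ = 1.88×10² Ω = 188 Ω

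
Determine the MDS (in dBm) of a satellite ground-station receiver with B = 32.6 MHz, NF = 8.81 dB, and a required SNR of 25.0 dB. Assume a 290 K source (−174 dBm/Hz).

Sensitivity = −174 + 10 log₁₀(B) + NF + SNR_min
= −174 + 75.13 + 8.81 + 25.0
= −65.06 dBm → −65.1 dBm

−65.1 dBm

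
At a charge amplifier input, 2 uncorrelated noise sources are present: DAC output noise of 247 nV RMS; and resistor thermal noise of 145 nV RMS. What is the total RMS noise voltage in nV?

Uncorrelated sources add in power (mean-square): V_tot = √(ΣV_i²)
V_tot = √[(2.47×10⁻⁷)² + (1.45×10⁻⁷)²] = 2.86×10⁻⁷ V = 286 nV

286 nV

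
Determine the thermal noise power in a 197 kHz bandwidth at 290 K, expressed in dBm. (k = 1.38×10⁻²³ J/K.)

−121.0 dBm

P_n = kTB = 1.38×10⁻²³ × 290 × 1.97×10⁵ = 7.88×10⁻¹⁶ W
In dBm: 10 log₁₀(7.88×10⁻¹⁶ / 10⁻³) = −121.0 dBm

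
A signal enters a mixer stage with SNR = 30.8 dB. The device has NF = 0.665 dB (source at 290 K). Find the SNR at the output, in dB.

By definition F = SNR_in/SNR_out, so in dB: SNR_out = SNR_in − NF
SNR_out = 30.8 − 0.665 = 30.135 dB

30.135 dB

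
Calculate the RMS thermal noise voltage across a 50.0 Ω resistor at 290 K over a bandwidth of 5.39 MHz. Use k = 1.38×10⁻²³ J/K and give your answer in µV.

V_n = √(4kTRB)
4kTRB = 4 × 1.38×10⁻²³ × 290 × 5.00×10¹ × 5.39×10⁶ = 4.31×10⁻¹² V²
V_n = √(4.31×10⁻¹²) = 2.08×10⁻⁶ V = 2.08 µV

2.08 µV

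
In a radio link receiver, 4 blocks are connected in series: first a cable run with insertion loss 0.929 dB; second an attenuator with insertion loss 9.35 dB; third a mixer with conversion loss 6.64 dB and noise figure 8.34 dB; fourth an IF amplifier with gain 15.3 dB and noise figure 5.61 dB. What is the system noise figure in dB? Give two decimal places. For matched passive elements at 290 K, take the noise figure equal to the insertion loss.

Convert to linear (a loss of L dB is a gain of −L dB): F_i = 10^(NF_i/10), G_i = 10^(G_i,dB/10)
  Stage 1: F_1 = 10^(0.929/10) = 1.239, G_1 = 10^(−0.929/10) = 0.8074
  Stage 2: F_2 = 10^(9.35/10) = 8.610, G_2 = 10^(−9.35/10) = 0.1161
  Stage 3: F_3 = 10^(8.34/10) = 6.823, G_3 = 10^(−6.64/10) = 0.2168
  Stage 4: F_4 = 10^(5.61/10) = 3.639, G_4 = 10^(15.3/10) = 33.88
Friis cascade:
  F = 1.239 + (8.610 − 1)/0.8074 + (6.823 − 1)/0.09378 + (3.639 − 1)/0.02033 = 202.6
NF = 10 log₁₀(202.6) = 23.07 dB

23.07 dB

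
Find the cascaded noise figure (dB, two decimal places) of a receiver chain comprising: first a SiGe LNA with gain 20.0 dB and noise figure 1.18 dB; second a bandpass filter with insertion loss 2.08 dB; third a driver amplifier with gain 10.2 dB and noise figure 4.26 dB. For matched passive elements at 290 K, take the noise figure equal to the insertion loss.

1.29 dB

Convert to linear (a loss of L dB is a gain of −L dB): F_i = 10^(NF_i/10), G_i = 10^(G_i,dB/10)
  Stage 1: F_1 = 10^(1.18/10) = 1.312, G_1 = 10^(20.0/10) = 100.0
  Stage 2: F_2 = 10^(2.08/10) = 1.614, G_2 = 10^(−2.08/10) = 0.6194
  Stage 3: F_3 = 10^(4.26/10) = 2.667, G_3 = 10^(10.2/10) = 10.47
Friis cascade:
  F = 1.312 + (1.614 − 1)/100.0 + (2.667 − 1)/61.94 = 1.345
NF = 10 log₁₀(1.345) = 1.29 dB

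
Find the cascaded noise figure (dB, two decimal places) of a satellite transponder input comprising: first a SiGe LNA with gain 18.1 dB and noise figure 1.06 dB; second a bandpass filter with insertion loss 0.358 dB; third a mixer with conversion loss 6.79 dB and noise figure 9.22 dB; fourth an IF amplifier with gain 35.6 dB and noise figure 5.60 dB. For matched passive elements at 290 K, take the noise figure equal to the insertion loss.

Convert to linear (a loss of L dB is a gain of −L dB): F_i = 10^(NF_i/10), G_i = 10^(G_i,dB/10)
  Stage 1: F_1 = 10^(1.06/10) = 1.276, G_1 = 10^(18.1/10) = 64.57
  Stage 2: F_2 = 10^(0.358/10) = 1.086, G_2 = 10^(−0.358/10) = 0.9209
  Stage 3: F_3 = 10^(9.22/10) = 8.356, G_3 = 10^(−6.79/10) = 0.2094
  Stage 4: F_4 = 10^(5.60/10) = 3.631, G_4 = 10^(35.6/10) = 3631
Friis cascade:
  F = 1.276 + (1.086 − 1)/64.57 + (8.356 − 1)/59.46 + (3.631 − 1)/12.45 = 1.613
NF = 10 log₁₀(1.613) = 2.08 dB

2.08 dB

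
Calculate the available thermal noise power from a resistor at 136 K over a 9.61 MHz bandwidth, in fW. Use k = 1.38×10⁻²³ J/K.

P_n = kTB = 1.38×10⁻²³ × 136 × 9.61×10⁶ = 1.80×10⁻¹⁴ W = 18.0 fW

18.0 fW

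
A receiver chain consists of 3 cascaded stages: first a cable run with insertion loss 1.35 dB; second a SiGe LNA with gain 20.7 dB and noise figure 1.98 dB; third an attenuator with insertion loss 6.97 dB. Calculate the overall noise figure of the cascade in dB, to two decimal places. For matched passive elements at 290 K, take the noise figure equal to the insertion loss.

Convert to linear (a loss of L dB is a gain of −L dB): F_i = 10^(NF_i/10), G_i = 10^(G_i,dB/10)
  Stage 1: F_1 = 10^(1.35/10) = 1.365, G_1 = 10^(−1.35/10) = 0.7328
  Stage 2: F_2 = 10^(1.98/10) = 1.578, G_2 = 10^(20.7/10) = 117.5
  Stage 3: F_3 = 10^(6.97/10) = 4.977, G_3 = 10^(−6.97/10) = 0.2009
Friis cascade:
  F = 1.365 + (1.578 − 1)/0.7328 + (4.977 − 1)/86.10 = 2.199
NF = 10 log₁₀(2.199) = 3.42 dB

3.42 dB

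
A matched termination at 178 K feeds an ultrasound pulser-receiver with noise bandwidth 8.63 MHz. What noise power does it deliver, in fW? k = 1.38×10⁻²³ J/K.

P_n = kTB = 1.38×10⁻²³ × 178 × 8.63×10⁶ = 2.12×10⁻¹⁴ W = 21.2 fW

21.2 fW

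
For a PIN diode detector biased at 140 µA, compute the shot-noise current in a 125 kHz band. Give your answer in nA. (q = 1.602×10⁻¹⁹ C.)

I_n = √(2qI·B)
2qI·B = 2 × 1.602×10⁻¹⁹ × 1.40×10⁻⁴ × 1.25×10⁵ = 5.61×10⁻¹⁸ A²
I_n = √(5.61×10⁻¹⁸) = 2.37×10⁻⁹ A = 2.37 nA

2.37 nA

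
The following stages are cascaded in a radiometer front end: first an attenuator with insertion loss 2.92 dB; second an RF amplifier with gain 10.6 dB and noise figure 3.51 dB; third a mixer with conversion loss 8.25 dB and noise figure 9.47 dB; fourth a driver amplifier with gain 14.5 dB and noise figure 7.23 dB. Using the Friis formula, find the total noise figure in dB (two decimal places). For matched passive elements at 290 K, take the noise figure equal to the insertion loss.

10.26 dB

Convert to linear (a loss of L dB is a gain of −L dB): F_i = 10^(NF_i/10), G_i = 10^(G_i,dB/10)
  Stage 1: F_1 = 10^(2.92/10) = 1.959, G_1 = 10^(−2.92/10) = 0.5105
  Stage 2: F_2 = 10^(3.51/10) = 2.244, G_2 = 10^(10.6/10) = 11.48
  Stage 3: F_3 = 10^(9.47/10) = 8.851, G_3 = 10^(−8.25/10) = 0.1496
  Stage 4: F_4 = 10^(7.23/10) = 5.284, G_4 = 10^(14.5/10) = 28.18
Friis cascade:
  F = 1.959 + (2.244 − 1)/0.5105 + (8.851 − 1)/5.861 + (5.284 − 1)/0.8770 = 10.62
NF = 10 log₁₀(10.62) = 10.26 dB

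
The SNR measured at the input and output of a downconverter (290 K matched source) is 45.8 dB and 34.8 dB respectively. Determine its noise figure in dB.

NF (dB) = SNR_in(dB) − SNR_out(dB) when the source is at T₀
NF = 45.8 − 34.8 = 11.0 dB

11.0 dB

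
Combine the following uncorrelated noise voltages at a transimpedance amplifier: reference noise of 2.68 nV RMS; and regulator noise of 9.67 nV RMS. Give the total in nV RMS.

10.0 nV

Uncorrelated sources add in power (mean-square): V_tot = √(ΣV_i²)
V_tot = √[(2.68×10⁻⁹)² + (9.67×10⁻⁹)²] = 1.00×10⁻⁸ V = 10.0 nV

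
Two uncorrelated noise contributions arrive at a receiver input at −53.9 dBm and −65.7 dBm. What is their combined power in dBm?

Convert to linear, add, convert back:
P₁ = 4.07×10⁻⁹ W, P₂ = 2.69×10⁻¹⁰ W
P_tot = 4.34×10⁻⁹ W → 10 log₁₀(P_tot / 10⁻³) = −53.6 dBm

−53.6 dBm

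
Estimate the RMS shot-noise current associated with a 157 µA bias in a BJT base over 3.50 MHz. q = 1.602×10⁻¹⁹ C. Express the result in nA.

I_n = √(2qI·B)
2qI·B = 2 × 1.602×10⁻¹⁹ × 1.57×10⁻⁴ × 3.50×10⁶ = 1.76×10⁻¹⁶ A²
I_n = √(1.76×10⁻¹⁶) = 1.33×10⁻⁸ A = 13.3 nA

13.3 nA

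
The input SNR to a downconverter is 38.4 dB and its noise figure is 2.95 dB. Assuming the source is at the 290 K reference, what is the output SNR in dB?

By definition F = SNR_in/SNR_out, so in dB: SNR_out = SNR_in − NF
SNR_out = 38.4 − 2.95 = 35.45 dB

35.45 dB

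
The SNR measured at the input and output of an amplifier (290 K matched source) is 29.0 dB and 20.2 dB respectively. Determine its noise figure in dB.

8.8 dB

NF (dB) = SNR_in(dB) − SNR_out(dB) when the source is at T₀
NF = 29.0 − 20.2 = 8.8 dB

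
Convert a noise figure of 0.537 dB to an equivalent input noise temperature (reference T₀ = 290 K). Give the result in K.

F = 10^(0.537/10) = 1.13162
T_e = (F − 1)·T₀ = (1.13162 − 1) × 290 = 38.2 K

38.2 K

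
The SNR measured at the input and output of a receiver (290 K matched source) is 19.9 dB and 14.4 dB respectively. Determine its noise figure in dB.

5.5 dB

NF (dB) = SNR_in(dB) − SNR_out(dB) when the source is at T₀
NF = 19.9 − 14.4 = 5.5 dB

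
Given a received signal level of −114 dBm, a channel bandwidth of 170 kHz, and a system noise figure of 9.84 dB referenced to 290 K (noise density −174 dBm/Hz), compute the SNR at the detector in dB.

Noise floor: N = −174 + 10 log₁₀(B) + NF
10 log₁₀(1.70×10⁵) = 52.3 dB
N = −174 + 52.3 + 9.84 = −111.86 dBm
SNR = P_sig − N = −114 − (−111.86) = −2.14 dB → −2.1 dB

−2.1 dB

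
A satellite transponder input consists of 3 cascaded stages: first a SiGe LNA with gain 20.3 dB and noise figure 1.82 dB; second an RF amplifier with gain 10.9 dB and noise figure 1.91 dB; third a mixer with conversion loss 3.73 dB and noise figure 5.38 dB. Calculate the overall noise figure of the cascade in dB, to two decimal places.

1.84 dB

Convert to linear (a loss of L dB is a gain of −L dB): F_i = 10^(NF_i/10), G_i = 10^(G_i,dB/10)
  Stage 1: F_1 = 10^(1.82/10) = 1.521, G_1 = 10^(20.3/10) = 107.2
  Stage 2: F_2 = 10^(1.91/10) = 1.552, G_2 = 10^(10.9/10) = 12.30
  Stage 3: F_3 = 10^(5.38/10) = 3.451, G_3 = 10^(−3.73/10) = 0.4236
Friis cascade:
  F = 1.521 + (1.552 − 1)/107.2 + (3.451 − 1)/1318 = 1.528
NF = 10 log₁₀(1.528) = 1.84 dB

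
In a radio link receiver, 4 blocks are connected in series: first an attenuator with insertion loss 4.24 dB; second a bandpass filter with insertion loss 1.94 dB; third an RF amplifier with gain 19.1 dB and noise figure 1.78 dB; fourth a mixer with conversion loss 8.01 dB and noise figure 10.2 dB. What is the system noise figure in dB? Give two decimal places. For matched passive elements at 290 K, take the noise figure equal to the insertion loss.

Convert to linear (a loss of L dB is a gain of −L dB): F_i = 10^(NF_i/10), G_i = 10^(G_i,dB/10)
  Stage 1: F_1 = 10^(4.24/10) = 2.655, G_1 = 10^(−4.24/10) = 0.3767
  Stage 2: F_2 = 10^(1.94/10) = 1.563, G_2 = 10^(−1.94/10) = 0.6397
  Stage 3: F_3 = 10^(1.78/10) = 1.507, G_3 = 10^(19.1/10) = 81.28
  Stage 4: F_4 = 10^(10.2/10) = 10.47, G_4 = 10^(−8.01/10) = 0.1581
Friis cascade:
  F = 2.655 + (1.563 − 1)/0.3767 + (1.507 − 1)/0.2410 + (10.47 − 1)/19.59 = 6.735
NF = 10 log₁₀(6.735) = 8.28 dB

8.28 dB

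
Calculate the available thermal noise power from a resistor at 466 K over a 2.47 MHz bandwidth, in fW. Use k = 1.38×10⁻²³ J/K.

P_n = kTB = 1.38×10⁻²³ × 466 × 2.47×10⁶ = 1.59×10⁻¹⁴ W = 15.9 fW

15.9 fW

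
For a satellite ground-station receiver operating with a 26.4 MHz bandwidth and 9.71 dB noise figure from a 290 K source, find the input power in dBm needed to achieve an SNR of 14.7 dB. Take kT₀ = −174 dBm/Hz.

Sensitivity = −174 + 10 log₁₀(B) + NF + SNR_min
= −174 + 74.22 + 9.71 + 14.7
= −75.37 dBm → −75.4 dBm

−75.4 dBm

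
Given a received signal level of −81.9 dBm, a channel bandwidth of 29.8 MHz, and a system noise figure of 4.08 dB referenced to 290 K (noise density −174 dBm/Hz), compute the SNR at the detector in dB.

Noise floor: N = −174 + 10 log₁₀(B) + NF
10 log₁₀(2.98×10⁷) = 74.74 dB
N = −174 + 74.74 + 4.08 = −95.18 dBm
SNR = P_sig − N = −81.9 − (−95.18) = 13.28 dB → 13.3 dB

13.3 dB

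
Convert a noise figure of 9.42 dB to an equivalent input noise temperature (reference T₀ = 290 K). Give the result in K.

F = 10^(9.42/10) = 8.74984
T_e = (F − 1)·T₀ = (8.74984 − 1) × 290 = 2247 K

2247 K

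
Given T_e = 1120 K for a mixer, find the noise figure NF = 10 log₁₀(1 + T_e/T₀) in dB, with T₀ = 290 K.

6.87 dB

F = 1 + T_e/T₀ = 1 + 1120/290 = 4.86207
NF = 10 log₁₀(4.86207) = 6.87 dB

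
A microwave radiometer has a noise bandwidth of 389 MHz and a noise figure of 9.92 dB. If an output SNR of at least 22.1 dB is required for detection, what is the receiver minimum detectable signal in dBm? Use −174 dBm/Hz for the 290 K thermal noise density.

−56.1 dBm

Sensitivity = −174 + 10 log₁₀(B) + NF + SNR_min
= −174 + 85.9 + 9.92 + 22.1
= −56.08 dBm → −56.1 dBm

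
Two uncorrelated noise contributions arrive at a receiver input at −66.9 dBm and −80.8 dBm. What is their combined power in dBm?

−66.7 dBm

Convert to linear, add, convert back:
P₁ = 2.04×10⁻¹⁰ W, P₂ = 8.32×10⁻¹² W
P_tot = 2.12×10⁻¹⁰ W → 10 log₁₀(P_tot / 10⁻³) = −66.7 dBm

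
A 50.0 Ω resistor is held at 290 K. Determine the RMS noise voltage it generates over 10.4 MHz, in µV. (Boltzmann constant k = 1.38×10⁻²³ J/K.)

2.89 µV

V_n = √(4kTRB)
4kTRB = 4 × 1.38×10⁻²³ × 290 × 5.00×10¹ × 1.04×10⁷ = 8.32×10⁻¹² V²
V_n = √(8.32×10⁻¹²) = 2.89×10⁻⁶ V = 2.89 µV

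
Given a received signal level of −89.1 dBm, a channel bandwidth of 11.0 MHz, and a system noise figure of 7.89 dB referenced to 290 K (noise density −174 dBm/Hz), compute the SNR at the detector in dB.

6.6 dB

Noise floor: N = −174 + 10 log₁₀(B) + NF
10 log₁₀(1.10×10⁷) = 70.41 dB
N = −174 + 70.41 + 7.89 = −95.70 dBm
SNR = P_sig − N = −89.1 − (−95.70) = 6.60 dB → 6.6 dB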